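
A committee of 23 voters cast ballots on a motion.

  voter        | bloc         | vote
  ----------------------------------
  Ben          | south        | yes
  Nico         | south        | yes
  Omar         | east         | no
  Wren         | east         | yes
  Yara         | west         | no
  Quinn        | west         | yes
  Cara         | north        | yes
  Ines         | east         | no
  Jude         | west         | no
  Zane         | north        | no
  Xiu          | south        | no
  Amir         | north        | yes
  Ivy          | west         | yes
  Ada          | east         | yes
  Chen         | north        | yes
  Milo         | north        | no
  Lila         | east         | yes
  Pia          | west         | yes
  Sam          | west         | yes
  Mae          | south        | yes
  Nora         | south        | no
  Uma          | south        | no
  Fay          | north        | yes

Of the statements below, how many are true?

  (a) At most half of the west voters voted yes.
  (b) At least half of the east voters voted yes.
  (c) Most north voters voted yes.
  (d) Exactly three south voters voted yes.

3

(a) west: |A| = 6, |A ∩ B| = 4; needs |A ∩ B| ≤ |A ∖ B| — false.
(b) east: |A| = 5, |A ∩ B| = 3; needs |A ∩ B| ≥ |A ∖ B| — true.
(c) north: |A| = 6, |A ∩ B| = 4; needs |A ∩ B| > |A ∖ B| — true.
(d) south: |A| = 6, |A ∩ B| = 3; needs |A ∩ B| = 3 — true.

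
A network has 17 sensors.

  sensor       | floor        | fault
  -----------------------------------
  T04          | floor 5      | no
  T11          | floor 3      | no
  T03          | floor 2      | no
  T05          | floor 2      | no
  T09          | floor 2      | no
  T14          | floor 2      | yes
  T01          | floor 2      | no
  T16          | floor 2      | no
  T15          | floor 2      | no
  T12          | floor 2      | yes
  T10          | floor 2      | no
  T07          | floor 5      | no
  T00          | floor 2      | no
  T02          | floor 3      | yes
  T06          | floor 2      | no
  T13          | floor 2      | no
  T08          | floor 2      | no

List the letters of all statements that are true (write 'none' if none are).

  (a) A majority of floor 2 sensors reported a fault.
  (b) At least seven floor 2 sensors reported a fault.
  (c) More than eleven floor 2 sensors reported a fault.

|A| = 13, |A ∩ B| = 2, |A ∖ B| = 11.
(a) |A ∩ B| > |A ∖ B|: fails.
(b) |A ∩ B| ≥ 7: fails.
(c) |A ∩ B| > 11: fails.

none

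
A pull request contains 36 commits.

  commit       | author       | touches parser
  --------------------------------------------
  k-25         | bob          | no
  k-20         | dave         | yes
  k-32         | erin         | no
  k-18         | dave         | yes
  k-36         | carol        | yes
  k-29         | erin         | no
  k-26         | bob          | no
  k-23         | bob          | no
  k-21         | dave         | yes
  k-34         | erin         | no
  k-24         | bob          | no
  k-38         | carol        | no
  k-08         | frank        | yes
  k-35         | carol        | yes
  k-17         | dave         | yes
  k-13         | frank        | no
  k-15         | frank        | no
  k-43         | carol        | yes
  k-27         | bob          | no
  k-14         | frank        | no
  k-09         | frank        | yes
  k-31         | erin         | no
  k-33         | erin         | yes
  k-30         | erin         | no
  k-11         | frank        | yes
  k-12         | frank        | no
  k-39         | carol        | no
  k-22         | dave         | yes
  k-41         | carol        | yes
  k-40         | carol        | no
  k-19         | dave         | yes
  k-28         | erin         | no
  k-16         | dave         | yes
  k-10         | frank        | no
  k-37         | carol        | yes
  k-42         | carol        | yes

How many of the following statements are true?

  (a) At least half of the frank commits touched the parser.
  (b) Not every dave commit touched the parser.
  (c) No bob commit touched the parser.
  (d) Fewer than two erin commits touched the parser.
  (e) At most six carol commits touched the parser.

3

(a) frank: |A| = 8, |A ∩ B| = 3; needs |A ∩ B| ≥ |A ∖ B| — false.
(b) dave: |A| = 7, |A ∩ B| = 7; needs A ⊄ B (|A ∖ B| ≥ 1) — false.
(c) bob: |A| = 5, |A ∩ B| = 0; needs A ∩ B = ∅ (|A ∩ B| = 0) — true.
(d) erin: |A| = 7, |A ∩ B| = 1; needs |A ∩ B| < 2 — true.
(e) carol: |A| = 9, |A ∩ B| = 6; needs |A ∩ B| ≤ 6 — true.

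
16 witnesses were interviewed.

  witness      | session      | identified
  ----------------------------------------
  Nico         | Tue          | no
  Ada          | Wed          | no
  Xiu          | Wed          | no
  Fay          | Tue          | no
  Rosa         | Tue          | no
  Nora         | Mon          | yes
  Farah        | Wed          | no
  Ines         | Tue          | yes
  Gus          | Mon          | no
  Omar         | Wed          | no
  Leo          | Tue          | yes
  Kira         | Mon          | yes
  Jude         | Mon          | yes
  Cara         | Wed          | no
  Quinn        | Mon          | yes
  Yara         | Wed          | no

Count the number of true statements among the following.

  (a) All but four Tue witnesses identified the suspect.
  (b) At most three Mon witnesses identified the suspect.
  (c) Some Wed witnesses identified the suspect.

0

(a) Tue: |A| = 5, |A ∩ B| = 2; needs |A ∖ B| = 4 — false.
(b) Mon: |A| = 5, |A ∩ B| = 4; needs |A ∩ B| ≤ 3 — false.
(c) Wed: |A| = 6, |A ∩ B| = 0; needs A ∩ B ≠ ∅ (|A ∩ B| ≥ 1) — false.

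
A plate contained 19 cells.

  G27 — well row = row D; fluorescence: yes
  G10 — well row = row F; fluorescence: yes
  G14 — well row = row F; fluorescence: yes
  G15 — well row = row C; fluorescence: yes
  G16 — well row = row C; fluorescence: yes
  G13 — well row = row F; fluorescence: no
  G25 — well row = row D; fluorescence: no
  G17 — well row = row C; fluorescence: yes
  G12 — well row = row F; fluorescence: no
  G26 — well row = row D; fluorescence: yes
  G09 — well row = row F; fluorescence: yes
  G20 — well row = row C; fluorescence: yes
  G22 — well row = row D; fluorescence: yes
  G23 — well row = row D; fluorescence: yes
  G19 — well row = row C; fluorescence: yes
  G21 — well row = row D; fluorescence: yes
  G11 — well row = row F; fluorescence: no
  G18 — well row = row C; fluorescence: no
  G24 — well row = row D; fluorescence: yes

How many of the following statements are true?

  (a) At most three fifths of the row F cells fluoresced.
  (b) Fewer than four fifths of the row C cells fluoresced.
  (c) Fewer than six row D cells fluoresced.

(a) row F: |A| = 6, |A ∩ B| = 3; needs |A ∩ B| / |A| ≤ 3/5 — true.
(b) row C: |A| = 6, |A ∩ B| = 5; needs |A ∩ B| / |A| < 4/5 — false.
(c) row D: |A| = 7, |A ∩ B| = 6; needs |A ∩ B| < 6 — false.

1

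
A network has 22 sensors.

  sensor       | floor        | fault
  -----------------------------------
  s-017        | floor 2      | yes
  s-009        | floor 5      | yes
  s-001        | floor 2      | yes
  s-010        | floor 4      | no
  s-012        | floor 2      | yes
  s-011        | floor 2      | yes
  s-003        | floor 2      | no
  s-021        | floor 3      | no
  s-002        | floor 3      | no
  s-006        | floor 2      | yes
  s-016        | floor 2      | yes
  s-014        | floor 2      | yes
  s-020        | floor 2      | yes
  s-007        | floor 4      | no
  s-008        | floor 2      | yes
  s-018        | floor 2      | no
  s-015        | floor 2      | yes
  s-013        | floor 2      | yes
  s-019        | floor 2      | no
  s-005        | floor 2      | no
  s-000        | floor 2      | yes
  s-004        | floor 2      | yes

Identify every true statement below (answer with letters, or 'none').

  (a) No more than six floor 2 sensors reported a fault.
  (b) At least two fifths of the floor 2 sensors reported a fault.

(b)

|A| = 17, |A ∩ B| = 13, |A ∖ B| = 4.
(a) |A ∩ B| ≤ 6: fails.
(b) |A ∩ B| / |A| ≥ 2/5: holds.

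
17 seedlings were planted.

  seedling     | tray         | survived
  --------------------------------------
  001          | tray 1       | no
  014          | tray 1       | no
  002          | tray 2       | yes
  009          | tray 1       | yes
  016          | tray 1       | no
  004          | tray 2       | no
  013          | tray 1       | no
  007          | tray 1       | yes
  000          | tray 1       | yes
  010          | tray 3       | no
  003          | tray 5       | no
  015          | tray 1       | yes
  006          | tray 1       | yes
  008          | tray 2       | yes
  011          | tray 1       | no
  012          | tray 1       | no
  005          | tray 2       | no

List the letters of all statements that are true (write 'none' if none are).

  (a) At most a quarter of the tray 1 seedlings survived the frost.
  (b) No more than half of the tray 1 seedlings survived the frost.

|A| = 11, |A ∩ B| = 5, |A ∖ B| = 6.
(a) |A ∩ B| / |A| ≤ 1/4: fails.
(b) |A ∩ B| ≤ |A ∖ B|: holds.

(b)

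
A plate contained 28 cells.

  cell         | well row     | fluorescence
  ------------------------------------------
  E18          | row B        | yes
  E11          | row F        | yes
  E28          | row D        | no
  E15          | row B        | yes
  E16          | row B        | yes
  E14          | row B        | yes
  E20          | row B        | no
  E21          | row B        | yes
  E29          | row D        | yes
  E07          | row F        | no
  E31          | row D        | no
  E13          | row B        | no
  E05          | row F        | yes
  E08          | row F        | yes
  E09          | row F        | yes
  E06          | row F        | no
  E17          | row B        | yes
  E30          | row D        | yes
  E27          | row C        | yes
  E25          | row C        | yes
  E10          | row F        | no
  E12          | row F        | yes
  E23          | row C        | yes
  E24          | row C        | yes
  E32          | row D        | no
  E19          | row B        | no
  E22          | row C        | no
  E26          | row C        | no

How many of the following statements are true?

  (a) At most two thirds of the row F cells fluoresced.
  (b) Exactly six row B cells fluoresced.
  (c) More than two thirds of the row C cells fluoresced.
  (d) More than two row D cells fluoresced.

(a) row F: |A| = 8, |A ∩ B| = 5; needs |A ∩ B| / |A| ≤ 2/3 — true.
(b) row B: |A| = 9, |A ∩ B| = 6; needs |A ∩ B| = 6 — true.
(c) row C: |A| = 6, |A ∩ B| = 4; needs |A ∩ B| / |A| > 2/3 — false.
(d) row D: |A| = 5, |A ∩ B| = 2; needs |A ∩ B| > 2 — false.

2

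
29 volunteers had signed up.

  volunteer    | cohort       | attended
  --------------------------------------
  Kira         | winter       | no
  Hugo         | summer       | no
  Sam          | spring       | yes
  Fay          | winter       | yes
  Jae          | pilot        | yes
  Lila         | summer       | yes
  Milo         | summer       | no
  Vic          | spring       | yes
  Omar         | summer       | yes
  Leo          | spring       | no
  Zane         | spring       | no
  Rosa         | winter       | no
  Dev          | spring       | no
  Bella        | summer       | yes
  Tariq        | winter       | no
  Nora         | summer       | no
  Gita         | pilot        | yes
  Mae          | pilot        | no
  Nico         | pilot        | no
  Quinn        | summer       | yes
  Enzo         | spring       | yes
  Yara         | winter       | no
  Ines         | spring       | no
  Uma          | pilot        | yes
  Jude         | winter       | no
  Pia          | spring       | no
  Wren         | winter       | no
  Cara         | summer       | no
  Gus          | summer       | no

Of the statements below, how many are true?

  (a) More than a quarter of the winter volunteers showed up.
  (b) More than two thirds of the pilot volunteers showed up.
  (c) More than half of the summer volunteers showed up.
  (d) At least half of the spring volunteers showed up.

(a) winter: |A| = 7, |A ∩ B| = 1; needs |A ∩ B| / |A| > 1/4 — false.
(b) pilot: |A| = 5, |A ∩ B| = 3; needs |A ∩ B| / |A| > 2/3 — false.
(c) summer: |A| = 9, |A ∩ B| = 4; needs |A ∩ B| > |A ∖ B| — false.
(d) spring: |A| = 8, |A ∩ B| = 3; needs |A ∩ B| ≥ |A ∖ B| — false.

0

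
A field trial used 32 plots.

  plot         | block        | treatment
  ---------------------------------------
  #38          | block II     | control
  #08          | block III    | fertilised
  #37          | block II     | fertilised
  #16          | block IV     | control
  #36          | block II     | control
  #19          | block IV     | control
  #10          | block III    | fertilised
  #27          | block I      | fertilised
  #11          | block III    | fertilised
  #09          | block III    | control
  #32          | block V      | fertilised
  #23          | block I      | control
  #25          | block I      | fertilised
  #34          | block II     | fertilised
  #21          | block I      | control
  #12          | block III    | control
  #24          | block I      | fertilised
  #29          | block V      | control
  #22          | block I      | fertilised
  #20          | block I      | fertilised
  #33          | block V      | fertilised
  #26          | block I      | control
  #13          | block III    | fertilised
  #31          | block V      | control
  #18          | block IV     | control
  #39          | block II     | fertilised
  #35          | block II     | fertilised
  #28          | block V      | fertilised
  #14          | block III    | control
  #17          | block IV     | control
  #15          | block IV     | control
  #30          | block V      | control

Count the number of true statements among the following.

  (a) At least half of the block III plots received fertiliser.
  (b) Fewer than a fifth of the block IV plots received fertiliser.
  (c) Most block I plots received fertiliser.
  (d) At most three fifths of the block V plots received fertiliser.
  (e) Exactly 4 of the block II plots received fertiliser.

(a) block III: |A| = 7, |A ∩ B| = 4; needs |A ∩ B| ≥ |A ∖ B| — true.
(b) block IV: |A| = 5, |A ∩ B| = 0; needs |A ∩ B| / |A| < 1/5 — true.
(c) block I: |A| = 8, |A ∩ B| = 5; needs |A ∩ B| > |A ∖ B| — true.
(d) block V: |A| = 6, |A ∩ B| = 3; needs |A ∩ B| / |A| ≤ 3/5 — true.
(e) block II: |A| = 6, |A ∩ B| = 4; needs |A ∩ B| = 4 — true.

5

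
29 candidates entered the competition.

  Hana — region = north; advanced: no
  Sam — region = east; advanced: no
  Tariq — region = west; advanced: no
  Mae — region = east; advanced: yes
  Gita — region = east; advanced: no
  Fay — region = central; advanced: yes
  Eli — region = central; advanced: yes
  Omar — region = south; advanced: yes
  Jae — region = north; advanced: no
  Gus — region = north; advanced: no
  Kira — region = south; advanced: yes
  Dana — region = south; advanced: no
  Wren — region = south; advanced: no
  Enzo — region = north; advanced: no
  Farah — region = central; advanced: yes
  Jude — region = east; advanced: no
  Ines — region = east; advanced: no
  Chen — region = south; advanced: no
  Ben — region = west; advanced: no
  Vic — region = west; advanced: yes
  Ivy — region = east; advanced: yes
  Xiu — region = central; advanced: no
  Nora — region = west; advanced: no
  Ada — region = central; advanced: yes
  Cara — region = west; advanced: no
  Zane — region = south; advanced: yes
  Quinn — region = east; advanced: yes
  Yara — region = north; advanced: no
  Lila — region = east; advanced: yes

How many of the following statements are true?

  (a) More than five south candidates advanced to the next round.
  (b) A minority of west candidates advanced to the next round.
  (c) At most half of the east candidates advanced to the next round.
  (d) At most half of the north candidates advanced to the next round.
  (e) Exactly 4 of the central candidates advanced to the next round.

(a) south: |A| = 6, |A ∩ B| = 3; needs |A ∩ B| > 5 — false.
(b) west: |A| = 5, |A ∩ B| = 1; needs |A ∩ B| < |A ∖ B| — true.
(c) east: |A| = 8, |A ∩ B| = 4; needs |A ∩ B| ≤ |A ∖ B| — true.
(d) north: |A| = 5, |A ∩ B| = 0; needs |A ∩ B| ≤ |A ∖ B| — true.
(e) central: |A| = 5, |A ∩ B| = 4; needs |A ∩ B| = 4 — true.

4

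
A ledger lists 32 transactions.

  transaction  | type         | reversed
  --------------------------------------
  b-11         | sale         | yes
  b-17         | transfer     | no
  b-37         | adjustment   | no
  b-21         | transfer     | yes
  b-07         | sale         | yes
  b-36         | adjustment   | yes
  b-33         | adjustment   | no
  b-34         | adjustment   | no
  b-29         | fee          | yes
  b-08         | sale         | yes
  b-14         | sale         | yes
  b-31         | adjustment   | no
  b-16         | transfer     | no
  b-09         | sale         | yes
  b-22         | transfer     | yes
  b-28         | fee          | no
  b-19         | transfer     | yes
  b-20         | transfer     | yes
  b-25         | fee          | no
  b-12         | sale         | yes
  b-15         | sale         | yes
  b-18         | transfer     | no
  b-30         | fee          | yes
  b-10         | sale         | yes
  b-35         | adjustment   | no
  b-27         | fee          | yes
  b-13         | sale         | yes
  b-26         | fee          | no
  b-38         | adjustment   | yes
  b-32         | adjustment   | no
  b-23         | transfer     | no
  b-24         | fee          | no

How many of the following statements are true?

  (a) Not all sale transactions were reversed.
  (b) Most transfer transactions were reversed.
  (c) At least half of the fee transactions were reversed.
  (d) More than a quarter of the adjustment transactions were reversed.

0

(a) sale: |A| = 9, |A ∩ B| = 9; needs A ⊄ B (|A ∖ B| ≥ 1) — false.
(b) transfer: |A| = 8, |A ∩ B| = 4; needs |A ∩ B| > |A ∖ B| — false.
(c) fee: |A| = 7, |A ∩ B| = 3; needs |A ∩ B| ≥ |A ∖ B| — false.
(d) adjustment: |A| = 8, |A ∩ B| = 2; needs |A ∩ B| / |A| > 1/4 — false.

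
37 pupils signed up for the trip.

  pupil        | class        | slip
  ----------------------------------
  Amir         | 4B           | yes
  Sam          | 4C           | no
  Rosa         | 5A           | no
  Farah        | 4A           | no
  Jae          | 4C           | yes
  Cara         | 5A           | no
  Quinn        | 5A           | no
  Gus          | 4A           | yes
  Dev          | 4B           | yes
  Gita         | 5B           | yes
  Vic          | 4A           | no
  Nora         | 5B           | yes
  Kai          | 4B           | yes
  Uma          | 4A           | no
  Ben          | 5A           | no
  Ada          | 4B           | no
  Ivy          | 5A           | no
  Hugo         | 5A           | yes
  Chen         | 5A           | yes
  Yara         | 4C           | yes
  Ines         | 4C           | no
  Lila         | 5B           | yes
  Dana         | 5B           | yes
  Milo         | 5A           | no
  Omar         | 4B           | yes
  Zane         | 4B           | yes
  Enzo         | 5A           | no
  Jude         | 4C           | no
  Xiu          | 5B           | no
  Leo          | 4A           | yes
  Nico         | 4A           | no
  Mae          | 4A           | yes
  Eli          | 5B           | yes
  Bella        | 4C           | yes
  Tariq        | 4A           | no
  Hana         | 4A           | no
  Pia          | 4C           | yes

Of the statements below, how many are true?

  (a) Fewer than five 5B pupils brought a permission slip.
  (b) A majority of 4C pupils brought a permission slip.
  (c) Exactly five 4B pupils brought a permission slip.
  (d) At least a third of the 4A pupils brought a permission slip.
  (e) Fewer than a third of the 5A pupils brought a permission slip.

(a) 5B: |A| = 6, |A ∩ B| = 5; needs |A ∩ B| < 5 — false.
(b) 4C: |A| = 7, |A ∩ B| = 4; needs |A ∩ B| > |A ∖ B| — true.
(c) 4B: |A| = 6, |A ∩ B| = 5; needs |A ∩ B| = 5 — true.
(d) 4A: |A| = 9, |A ∩ B| = 3; needs |A ∩ B| / |A| ≥ 1/3 — true.
(e) 5A: |A| = 9, |A ∩ B| = 2; needs |A ∩ B| / |A| < 1/3 — true.

4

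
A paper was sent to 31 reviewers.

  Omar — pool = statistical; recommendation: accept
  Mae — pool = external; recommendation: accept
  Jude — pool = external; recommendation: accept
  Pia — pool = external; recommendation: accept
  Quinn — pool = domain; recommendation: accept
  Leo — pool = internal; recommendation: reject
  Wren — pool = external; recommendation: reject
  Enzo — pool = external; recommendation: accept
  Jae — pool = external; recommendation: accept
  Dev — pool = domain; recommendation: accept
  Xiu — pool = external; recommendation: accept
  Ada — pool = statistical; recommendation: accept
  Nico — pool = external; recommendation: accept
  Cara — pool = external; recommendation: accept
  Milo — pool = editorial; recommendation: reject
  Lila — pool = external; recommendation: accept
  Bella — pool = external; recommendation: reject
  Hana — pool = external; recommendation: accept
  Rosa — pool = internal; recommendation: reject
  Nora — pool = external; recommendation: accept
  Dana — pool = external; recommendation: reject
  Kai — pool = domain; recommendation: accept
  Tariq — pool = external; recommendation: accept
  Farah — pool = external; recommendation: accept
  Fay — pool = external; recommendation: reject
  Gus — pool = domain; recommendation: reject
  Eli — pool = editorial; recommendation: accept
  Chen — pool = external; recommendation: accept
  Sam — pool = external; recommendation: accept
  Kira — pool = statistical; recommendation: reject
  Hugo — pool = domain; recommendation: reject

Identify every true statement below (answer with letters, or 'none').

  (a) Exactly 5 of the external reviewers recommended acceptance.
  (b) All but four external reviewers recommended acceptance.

(b)

|A| = 19, |A ∩ B| = 15, |A ∖ B| = 4.
(a) |A ∩ B| = 5: fails.
(b) |A ∖ B| = 4: holds.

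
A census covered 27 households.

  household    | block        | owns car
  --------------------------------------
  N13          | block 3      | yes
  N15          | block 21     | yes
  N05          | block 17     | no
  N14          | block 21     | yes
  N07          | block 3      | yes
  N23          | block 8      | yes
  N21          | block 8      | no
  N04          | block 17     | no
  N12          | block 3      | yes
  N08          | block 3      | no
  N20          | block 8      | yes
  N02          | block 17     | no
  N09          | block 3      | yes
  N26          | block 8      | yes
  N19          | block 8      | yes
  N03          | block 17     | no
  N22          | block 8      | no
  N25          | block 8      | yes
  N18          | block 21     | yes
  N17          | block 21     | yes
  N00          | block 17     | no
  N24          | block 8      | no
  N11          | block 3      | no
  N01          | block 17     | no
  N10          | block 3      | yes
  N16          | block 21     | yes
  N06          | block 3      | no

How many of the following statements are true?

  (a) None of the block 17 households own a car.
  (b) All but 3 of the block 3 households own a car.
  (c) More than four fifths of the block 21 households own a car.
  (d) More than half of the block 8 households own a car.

(a) block 17: |A| = 6, |A ∩ B| = 0; needs A ∩ B = ∅ (|A ∩ B| = 0) — true.
(b) block 3: |A| = 8, |A ∩ B| = 5; needs |A ∖ B| = 3 — true.
(c) block 21: |A| = 5, |A ∩ B| = 5; needs |A ∩ B| / |A| > 4/5 — true.
(d) block 8: |A| = 8, |A ∩ B| = 5; needs |A ∩ B| > |A ∖ B| — true.

4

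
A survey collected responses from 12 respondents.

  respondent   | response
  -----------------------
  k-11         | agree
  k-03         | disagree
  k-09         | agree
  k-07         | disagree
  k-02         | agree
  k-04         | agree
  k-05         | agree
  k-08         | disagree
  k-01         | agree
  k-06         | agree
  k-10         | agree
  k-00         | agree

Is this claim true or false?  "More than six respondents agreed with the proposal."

'More than six respondents agreed with the proposal' holds iff |A ∩ B| > 6.
A (the restrictor) = {k-11, k-03, k-09, k-07, k-02, k-04, k-05, k-08, k-01, k-06, k-10, k-00}, |A| = 12.
A ∩ B = {k-11, k-09, k-02, k-04, k-05, k-01, k-06, k-10, k-00}, so |A ∩ B| = 9.
|A ∩ B| = 9, so the statement is true.

True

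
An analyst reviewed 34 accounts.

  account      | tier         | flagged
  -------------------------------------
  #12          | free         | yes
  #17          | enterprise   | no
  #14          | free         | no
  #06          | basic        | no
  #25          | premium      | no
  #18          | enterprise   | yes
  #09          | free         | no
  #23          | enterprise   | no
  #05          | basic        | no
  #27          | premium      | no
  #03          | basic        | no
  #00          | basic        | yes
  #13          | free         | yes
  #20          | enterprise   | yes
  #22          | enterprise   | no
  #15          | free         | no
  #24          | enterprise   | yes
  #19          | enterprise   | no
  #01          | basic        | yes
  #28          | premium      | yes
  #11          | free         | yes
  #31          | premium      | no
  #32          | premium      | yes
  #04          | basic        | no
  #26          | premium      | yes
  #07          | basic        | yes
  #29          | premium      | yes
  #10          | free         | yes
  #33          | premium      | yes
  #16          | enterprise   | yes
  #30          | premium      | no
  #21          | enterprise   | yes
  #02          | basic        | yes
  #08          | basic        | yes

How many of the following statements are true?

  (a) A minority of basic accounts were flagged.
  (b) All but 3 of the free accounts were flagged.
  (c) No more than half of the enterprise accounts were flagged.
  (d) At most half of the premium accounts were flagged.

(a) basic: |A| = 9, |A ∩ B| = 5; needs |A ∩ B| < |A ∖ B| — false.
(b) free: |A| = 7, |A ∩ B| = 4; needs |A ∖ B| = 3 — true.
(c) enterprise: |A| = 9, |A ∩ B| = 5; needs |A ∩ B| ≤ |A ∖ B| — false.
(d) premium: |A| = 9, |A ∩ B| = 5; needs |A ∩ B| ≤ |A ∖ B| — false.

1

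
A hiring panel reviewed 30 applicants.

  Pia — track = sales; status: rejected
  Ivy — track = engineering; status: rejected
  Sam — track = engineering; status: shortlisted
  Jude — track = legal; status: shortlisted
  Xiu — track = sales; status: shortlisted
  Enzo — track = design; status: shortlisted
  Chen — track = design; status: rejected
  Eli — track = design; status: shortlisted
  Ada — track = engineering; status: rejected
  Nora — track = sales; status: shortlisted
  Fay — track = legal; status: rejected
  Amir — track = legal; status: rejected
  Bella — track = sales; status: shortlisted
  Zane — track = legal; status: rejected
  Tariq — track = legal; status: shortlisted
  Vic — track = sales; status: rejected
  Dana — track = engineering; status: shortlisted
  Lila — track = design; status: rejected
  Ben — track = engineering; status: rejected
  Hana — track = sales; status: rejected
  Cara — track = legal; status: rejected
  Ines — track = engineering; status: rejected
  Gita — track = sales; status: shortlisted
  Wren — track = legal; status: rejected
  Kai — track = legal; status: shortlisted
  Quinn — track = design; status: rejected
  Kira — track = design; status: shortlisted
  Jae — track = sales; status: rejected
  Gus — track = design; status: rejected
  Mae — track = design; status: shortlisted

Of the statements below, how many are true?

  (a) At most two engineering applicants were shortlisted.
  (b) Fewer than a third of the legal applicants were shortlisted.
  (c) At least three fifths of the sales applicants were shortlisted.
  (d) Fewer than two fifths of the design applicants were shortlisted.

(a) engineering: |A| = 6, |A ∩ B| = 2; needs |A ∩ B| ≤ 2 — true.
(b) legal: |A| = 8, |A ∩ B| = 3; needs |A ∩ B| / |A| < 1/3 — false.
(c) sales: |A| = 8, |A ∩ B| = 4; needs |A ∩ B| / |A| ≥ 3/5 — false.
(d) design: |A| = 8, |A ∩ B| = 4; needs |A ∩ B| / |A| < 2/5 — false.

1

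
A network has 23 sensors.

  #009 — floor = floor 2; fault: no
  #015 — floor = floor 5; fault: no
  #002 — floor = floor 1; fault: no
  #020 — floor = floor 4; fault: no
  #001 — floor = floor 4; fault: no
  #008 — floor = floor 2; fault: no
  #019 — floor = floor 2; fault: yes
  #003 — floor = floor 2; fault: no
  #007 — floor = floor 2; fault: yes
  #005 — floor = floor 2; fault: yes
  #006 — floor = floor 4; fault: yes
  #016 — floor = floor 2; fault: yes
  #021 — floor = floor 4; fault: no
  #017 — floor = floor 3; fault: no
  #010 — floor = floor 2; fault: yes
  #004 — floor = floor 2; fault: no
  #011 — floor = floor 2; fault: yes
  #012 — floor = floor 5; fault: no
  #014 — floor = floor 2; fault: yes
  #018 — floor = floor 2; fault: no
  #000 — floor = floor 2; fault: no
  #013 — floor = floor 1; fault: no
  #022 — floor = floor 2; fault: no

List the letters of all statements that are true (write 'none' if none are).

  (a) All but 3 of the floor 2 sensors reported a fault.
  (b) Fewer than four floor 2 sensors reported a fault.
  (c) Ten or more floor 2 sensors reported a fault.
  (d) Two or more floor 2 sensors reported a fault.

|A| = 14, |A ∩ B| = 7, |A ∖ B| = 7.
(a) |A ∖ B| = 3: fails.
(b) |A ∩ B| < 4: fails.
(c) |A ∩ B| ≥ 10: fails.
(d) |A ∩ B| ≥ 2: holds.

(d)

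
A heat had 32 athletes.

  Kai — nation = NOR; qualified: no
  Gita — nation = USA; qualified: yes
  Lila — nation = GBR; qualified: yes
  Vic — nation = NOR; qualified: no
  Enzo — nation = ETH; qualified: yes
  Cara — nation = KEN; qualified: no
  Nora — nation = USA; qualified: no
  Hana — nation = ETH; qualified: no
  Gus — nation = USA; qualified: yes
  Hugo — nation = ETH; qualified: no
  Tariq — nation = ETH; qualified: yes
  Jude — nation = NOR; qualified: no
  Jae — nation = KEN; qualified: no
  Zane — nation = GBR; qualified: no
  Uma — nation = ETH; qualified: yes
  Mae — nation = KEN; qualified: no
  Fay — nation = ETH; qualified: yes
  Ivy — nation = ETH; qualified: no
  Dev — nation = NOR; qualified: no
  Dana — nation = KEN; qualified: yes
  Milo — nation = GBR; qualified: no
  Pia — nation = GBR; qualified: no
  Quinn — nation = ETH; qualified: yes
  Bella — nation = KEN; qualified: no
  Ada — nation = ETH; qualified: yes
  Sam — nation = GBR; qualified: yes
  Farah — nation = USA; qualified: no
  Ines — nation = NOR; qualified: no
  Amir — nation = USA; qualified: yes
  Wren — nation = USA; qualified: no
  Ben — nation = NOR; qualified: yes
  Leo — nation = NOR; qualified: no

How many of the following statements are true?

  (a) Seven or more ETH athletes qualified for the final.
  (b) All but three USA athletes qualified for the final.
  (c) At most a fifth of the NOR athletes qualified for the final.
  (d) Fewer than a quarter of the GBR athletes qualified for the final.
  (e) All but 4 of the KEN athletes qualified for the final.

3

(a) ETH: |A| = 9, |A ∩ B| = 6; needs |A ∩ B| ≥ 7 — false.
(b) USA: |A| = 6, |A ∩ B| = 3; needs |A ∖ B| = 3 — true.
(c) NOR: |A| = 7, |A ∩ B| = 1; needs |A ∩ B| / |A| ≤ 1/5 — true.
(d) GBR: |A| = 5, |A ∩ B| = 2; needs |A ∩ B| / |A| < 1/4 — false.
(e) KEN: |A| = 5, |A ∩ B| = 1; needs |A ∖ B| = 4 — true.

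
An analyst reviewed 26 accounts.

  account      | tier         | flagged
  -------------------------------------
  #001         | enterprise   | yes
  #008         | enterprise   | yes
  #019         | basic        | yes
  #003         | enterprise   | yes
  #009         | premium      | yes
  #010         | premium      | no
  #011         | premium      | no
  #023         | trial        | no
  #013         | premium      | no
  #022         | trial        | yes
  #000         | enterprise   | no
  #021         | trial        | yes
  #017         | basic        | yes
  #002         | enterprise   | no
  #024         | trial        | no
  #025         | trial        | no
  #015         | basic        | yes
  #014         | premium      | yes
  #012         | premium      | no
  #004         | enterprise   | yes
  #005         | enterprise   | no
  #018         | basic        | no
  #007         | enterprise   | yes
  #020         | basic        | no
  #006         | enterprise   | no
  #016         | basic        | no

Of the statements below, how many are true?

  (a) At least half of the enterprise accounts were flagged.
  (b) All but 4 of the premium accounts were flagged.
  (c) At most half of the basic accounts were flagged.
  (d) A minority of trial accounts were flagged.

(a) enterprise: |A| = 9, |A ∩ B| = 5; needs |A ∩ B| ≥ |A ∖ B| — true.
(b) premium: |A| = 6, |A ∩ B| = 2; needs |A ∖ B| = 4 — true.
(c) basic: |A| = 6, |A ∩ B| = 3; needs |A ∩ B| ≤ |A ∖ B| — true.
(d) trial: |A| = 5, |A ∩ B| = 2; needs |A ∩ B| < |A ∖ B| — true.

4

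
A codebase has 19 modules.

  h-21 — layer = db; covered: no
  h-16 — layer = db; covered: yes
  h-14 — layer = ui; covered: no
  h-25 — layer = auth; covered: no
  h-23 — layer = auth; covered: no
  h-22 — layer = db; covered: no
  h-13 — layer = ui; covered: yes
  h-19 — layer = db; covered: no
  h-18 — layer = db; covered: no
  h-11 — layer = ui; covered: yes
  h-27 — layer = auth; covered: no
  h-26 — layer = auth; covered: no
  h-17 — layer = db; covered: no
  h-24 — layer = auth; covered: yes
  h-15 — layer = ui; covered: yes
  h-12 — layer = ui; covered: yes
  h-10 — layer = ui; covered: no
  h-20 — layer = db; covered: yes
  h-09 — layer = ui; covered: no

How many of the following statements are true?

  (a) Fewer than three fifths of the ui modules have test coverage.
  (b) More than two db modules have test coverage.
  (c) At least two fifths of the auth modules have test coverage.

1

(a) ui: |A| = 7, |A ∩ B| = 4; needs |A ∩ B| / |A| < 3/5 — true.
(b) db: |A| = 7, |A ∩ B| = 2; needs |A ∩ B| > 2 — false.
(c) auth: |A| = 5, |A ∩ B| = 1; needs |A ∩ B| / |A| ≥ 2/5 — false.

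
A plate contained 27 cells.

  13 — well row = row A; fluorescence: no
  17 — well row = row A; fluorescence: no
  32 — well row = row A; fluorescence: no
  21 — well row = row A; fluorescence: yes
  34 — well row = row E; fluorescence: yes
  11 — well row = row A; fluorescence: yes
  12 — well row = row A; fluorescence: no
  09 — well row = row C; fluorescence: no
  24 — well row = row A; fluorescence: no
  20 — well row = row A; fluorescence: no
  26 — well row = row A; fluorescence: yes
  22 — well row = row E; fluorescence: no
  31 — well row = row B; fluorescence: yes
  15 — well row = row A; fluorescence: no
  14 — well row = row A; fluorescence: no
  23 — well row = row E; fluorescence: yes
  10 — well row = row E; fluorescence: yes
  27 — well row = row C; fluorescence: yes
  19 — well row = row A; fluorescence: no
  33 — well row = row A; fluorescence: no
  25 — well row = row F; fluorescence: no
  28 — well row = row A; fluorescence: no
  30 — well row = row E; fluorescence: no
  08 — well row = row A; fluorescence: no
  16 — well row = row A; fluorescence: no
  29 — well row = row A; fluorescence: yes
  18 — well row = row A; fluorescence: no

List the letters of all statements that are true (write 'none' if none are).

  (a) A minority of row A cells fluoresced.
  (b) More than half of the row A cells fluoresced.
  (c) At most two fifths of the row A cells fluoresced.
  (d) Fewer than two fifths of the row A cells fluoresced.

(a), (c), (d)

|A| = 18, |A ∩ B| = 4, |A ∖ B| = 14.
(a) |A ∩ B| < |A ∖ B|: holds.
(b) |A ∩ B| > |A ∖ B|: fails.
(c) |A ∩ B| / |A| ≤ 2/5: holds.
(d) |A ∩ B| / |A| < 2/5: holds.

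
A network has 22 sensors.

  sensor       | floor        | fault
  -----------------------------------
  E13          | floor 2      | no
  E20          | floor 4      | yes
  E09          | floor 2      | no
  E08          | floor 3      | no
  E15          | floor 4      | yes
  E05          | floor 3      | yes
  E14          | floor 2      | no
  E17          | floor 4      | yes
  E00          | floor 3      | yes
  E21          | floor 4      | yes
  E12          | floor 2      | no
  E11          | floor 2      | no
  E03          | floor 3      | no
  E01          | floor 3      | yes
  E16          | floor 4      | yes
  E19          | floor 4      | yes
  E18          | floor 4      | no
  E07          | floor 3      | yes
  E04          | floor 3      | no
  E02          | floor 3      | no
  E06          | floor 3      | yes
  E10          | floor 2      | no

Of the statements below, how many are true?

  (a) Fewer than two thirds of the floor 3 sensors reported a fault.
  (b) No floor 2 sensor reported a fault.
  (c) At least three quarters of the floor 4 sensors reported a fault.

3

(a) floor 3: |A| = 9, |A ∩ B| = 5; needs |A ∩ B| / |A| < 2/3 — true.
(b) floor 2: |A| = 6, |A ∩ B| = 0; needs A ∩ B = ∅ (|A ∩ B| = 0) — true.
(c) floor 4: |A| = 7, |A ∩ B| = 6; needs |A ∩ B| / |A| ≥ 3/4 — true.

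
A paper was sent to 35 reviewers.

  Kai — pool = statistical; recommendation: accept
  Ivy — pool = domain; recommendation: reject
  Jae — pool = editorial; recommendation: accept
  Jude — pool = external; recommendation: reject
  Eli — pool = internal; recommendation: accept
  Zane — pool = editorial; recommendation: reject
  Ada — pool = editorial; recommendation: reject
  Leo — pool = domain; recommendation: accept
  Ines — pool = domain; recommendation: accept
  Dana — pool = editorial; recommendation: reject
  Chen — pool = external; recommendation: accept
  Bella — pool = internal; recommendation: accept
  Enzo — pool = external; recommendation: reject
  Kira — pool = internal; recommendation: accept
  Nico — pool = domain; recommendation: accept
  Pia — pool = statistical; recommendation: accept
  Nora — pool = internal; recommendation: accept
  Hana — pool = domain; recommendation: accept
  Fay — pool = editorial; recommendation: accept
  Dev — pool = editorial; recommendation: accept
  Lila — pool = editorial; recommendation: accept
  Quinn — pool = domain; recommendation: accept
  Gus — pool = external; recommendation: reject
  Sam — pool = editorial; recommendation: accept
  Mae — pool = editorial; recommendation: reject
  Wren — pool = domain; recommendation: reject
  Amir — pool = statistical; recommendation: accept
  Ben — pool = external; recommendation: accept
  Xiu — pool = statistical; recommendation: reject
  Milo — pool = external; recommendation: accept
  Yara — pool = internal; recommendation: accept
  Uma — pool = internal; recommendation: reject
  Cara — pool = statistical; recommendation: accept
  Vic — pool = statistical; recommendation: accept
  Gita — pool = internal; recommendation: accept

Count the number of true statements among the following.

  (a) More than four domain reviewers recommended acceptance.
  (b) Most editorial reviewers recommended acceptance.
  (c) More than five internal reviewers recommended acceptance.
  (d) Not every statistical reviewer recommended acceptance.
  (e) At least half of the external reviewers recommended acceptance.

(a) domain: |A| = 7, |A ∩ B| = 5; needs |A ∩ B| > 4 — true.
(b) editorial: |A| = 9, |A ∩ B| = 5; needs |A ∩ B| > |A ∖ B| — true.
(c) internal: |A| = 7, |A ∩ B| = 6; needs |A ∩ B| > 5 — true.
(d) statistical: |A| = 6, |A ∩ B| = 5; needs A ⊄ B (|A ∖ B| ≥ 1) — true.
(e) external: |A| = 6, |A ∩ B| = 3; needs |A ∩ B| ≥ |A ∖ B| — true.

5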